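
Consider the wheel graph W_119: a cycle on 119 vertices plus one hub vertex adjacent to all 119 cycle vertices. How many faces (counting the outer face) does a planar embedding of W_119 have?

W_119 has V = 119 + 1 = 120 vertices and E = 2·119 = 238 edges.
By Euler's formula F = 2 − V + E = 2 − 120 + 238 = 120.

120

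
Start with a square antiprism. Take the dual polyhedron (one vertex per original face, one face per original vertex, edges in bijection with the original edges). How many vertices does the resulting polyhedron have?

The base solid has V = 8, E = 16, F = 10.
The dual swaps V and F and preserves E: V′ = F = 10, E′ = E = 16, F′ = V = 8.

10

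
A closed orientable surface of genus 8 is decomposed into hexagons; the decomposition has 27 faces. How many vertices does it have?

40

χ = 2 − 2·8 = -14, and every face is a hexagon so 6F = 2E.
E = 6·27/2 = 81. Then V = -14 + E − F = -14 + 81 − 27 = 40.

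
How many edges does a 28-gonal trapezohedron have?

112

The n-trapezohedron (dual of the n-antiprism) has V = 2·28 + 2 = 58, E = 4·28 = 112, F = 2·28 = 56.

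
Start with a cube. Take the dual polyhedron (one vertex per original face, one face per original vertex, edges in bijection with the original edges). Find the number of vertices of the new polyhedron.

6

The base solid has V = 8, E = 12, F = 6.
The dual swaps V and F and preserves E: V′ = F = 6, E′ = E = 12, F′ = V = 8.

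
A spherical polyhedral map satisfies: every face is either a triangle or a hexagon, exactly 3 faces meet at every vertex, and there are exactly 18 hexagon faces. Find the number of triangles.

4

Let x be the number of triangles; then F = 18 + x.
Edge–face incidences: 2E = 6·18 + 3·x = 108 + 3x.
Every vertex has degree 3, so 3V = 2E.
Euler: V − E + F = 2 ⇒ (2E)/3 − E + (18 + x) = 2.
Multiply by 6: 2·(2E) − 3·(2E) + 6·(18 + x) = 12, i.e. 108 + 6x − (108 + 3x) = 12.
Collecting terms: 3x = 12, so x = 4.
Then 2E = 108 + 3·4 = 120, so E = 60, V = 2E/3 = 40, F = 18 + 4 = 22.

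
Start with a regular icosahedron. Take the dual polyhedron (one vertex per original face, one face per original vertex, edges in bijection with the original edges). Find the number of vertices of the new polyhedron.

The base solid has V = 12, E = 30, F = 20.
The dual swaps V and F and preserves E: V′ = F = 20, E′ = E = 30, F′ = V = 12.

20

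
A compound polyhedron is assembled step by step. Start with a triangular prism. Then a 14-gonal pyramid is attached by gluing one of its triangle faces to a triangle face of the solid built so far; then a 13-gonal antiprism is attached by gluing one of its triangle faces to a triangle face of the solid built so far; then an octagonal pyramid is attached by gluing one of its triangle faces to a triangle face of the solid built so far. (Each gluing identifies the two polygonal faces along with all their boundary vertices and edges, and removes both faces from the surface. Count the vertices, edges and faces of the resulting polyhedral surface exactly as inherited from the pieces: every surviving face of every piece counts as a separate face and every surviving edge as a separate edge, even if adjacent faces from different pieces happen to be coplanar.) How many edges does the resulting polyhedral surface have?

96

A triangular prism: V=6, E=9, F=5.
Attach a 14-gonal pyramid (V=15, E=28, F=15) along a 3-gon: merge 3 vertices and 3 edges, delete both glued faces → V=18, E=34, F=18.
Attach a 13-gonal antiprism (V=26, E=52, F=28) along a 3-gon: merge 3 vertices and 3 edges, delete both glued faces → V=41, E=83, F=44.
Attach an octagonal pyramid (V=9, E=16, F=9) along a 3-gon: merge 3 vertices and 3 edges, delete both glued faces → V=47, E=96, F=51.
Check: V − E + F = 47 − 96 + 51 = 2.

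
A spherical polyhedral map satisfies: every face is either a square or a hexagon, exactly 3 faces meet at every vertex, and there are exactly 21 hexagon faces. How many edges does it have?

75

Let x be the number of squares; then F = 21 + x.
Edge–face incidences: 2E = 6·21 + 4·x = 126 + 4x.
Every vertex has degree 3, so 3V = 2E.
Euler: V − E + F = 2 ⇒ (2E)/3 − E + (21 + x) = 2.
Multiply by 6: 2·(2E) − 3·(2E) + 6·(21 + x) = 12, i.e. 126 + 6x − (126 + 4x) = 12.
Collecting terms: 2x = 12, so x = 6.
Then 2E = 126 + 4·6 = 150, so E = 75, V = 2E/3 = 50, F = 21 + 6 = 27.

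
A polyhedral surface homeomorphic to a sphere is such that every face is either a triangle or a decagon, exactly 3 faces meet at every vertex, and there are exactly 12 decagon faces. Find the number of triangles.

Let x be the number of triangles; then F = 12 + x.
Edge–face incidences: 2E = 10·12 + 3·x = 120 + 3x.
Every vertex has degree 3, so 3V = 2E.
Euler: V − E + F = 2 ⇒ (2E)/3 − E + (12 + x) = 2.
Multiply by 6: 2·(2E) − 3·(2E) + 6·(12 + x) = 12, i.e. 72 + 6x − (120 + 3x) = 12.
Collecting terms: 3x − 48 = 12, so 3x = 60, so x = 20.
Then 2E = 120 + 3·20 = 180, so E = 90, V = 2E/3 = 60, F = 12 + 20 = 32.

20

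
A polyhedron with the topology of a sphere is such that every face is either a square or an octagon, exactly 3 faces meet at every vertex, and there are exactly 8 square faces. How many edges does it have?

Let x be the number of octagons; then F = 8 + x.
Edge–face incidences: 2E = 4·8 + 8·x = 32 + 8x.
Every vertex has degree 3, so 3V = 2E.
Euler: V − E + F = 2 ⇒ (2E)/3 − E + (8 + x) = 2.
Multiply by 6: 2·(2E) − 3·(2E) + 6·(8 + x) = 12, i.e. 48 + 6x − (32 + 8x) = 12.
Collecting terms: −2x + 16 = 12, so −2x = −4, so x = 2.
Then 2E = 32 + 8·2 = 48, so E = 24, V = 2E/3 = 16, F = 8 + 2 = 10.

24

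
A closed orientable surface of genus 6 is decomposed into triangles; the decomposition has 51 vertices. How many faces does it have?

χ = 2 − 2·6 = -10, and every face is a triangle so 3F = 2E.
V − E + F = -10 with E = 3F/2 gives 51 − (3/2 − 1)·F = -10, so F = 122 and E = 183.

122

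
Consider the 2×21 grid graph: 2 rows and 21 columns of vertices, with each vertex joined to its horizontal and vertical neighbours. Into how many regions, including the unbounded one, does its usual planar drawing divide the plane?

21

The grid has V = 2·21 = 42 vertices and E = 2·20 + 21·1 = 61 edges.
F = 2 − V + E = 2 − 42 + 61 = 21.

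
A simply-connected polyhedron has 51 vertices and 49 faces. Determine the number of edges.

Here V − E + F = 2.
E = V + F − (2) = 51 + 49 − (2) = 98.

98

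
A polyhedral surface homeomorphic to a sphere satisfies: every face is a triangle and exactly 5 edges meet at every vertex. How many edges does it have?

Each face has 3 edges and each edge borders two faces, so 2E = 3F.
Each vertex has degree 5, so 5V = 2E and hence V = 3F/5.
Euler: V − E + F = 2 ⇒ (3F/5) − (3F/2) + F = 2.
Multiply by 10: (6 − 15 + 10)F = 20, i.e. 1F = 20.
So F = 20, E = 3·20/2 = 30, V = 3·20/5 = 12.

30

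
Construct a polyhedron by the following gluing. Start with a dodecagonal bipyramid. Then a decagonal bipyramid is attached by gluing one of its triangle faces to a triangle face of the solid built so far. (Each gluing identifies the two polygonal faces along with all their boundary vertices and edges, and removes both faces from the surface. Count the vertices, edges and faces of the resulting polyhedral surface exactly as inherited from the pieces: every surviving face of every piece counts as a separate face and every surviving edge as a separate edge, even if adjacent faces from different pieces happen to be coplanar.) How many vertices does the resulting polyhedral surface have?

23

A dodecagonal bipyramid: V=14, E=36, F=24.
Attach a decagonal bipyramid (V=12, E=30, F=20) along a 3-gon: merge 3 vertices and 3 edges, delete both glued faces → V=23, E=63, F=42.
Check: V − E + F = 23 − 63 + 42 = 2.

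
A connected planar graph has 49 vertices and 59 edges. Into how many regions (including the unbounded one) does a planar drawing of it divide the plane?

12

Euler's formula for a connected plane graph: V − E + F = 2, so F = 2 − 49 + 59 = 12.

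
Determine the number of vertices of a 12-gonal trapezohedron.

26

The n-trapezohedron (dual of the n-antiprism) has V = 2·12 + 2 = 26, E = 4·12 = 48, F = 2·12 = 24.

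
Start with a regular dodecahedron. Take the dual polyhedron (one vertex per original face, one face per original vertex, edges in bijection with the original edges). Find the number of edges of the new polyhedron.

The base solid has V = 20, E = 30, F = 12.
The dual swaps V and F and preserves E: V′ = F = 12, E′ = E = 30, F′ = V = 20.

30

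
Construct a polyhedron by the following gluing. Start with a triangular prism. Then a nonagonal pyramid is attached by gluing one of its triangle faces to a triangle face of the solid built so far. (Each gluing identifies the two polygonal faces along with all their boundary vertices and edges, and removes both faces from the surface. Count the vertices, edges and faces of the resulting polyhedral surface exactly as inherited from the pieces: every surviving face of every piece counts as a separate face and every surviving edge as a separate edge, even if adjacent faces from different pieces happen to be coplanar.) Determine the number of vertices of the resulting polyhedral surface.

A triangular prism: V=6, E=9, F=5.
Attach a nonagonal pyramid (V=10, E=18, F=10) along a 3-gon: merge 3 vertices and 3 edges, delete both glued faces → V=13, E=24, F=13.
Check: V − E + F = 13 − 24 + 13 = 2.

13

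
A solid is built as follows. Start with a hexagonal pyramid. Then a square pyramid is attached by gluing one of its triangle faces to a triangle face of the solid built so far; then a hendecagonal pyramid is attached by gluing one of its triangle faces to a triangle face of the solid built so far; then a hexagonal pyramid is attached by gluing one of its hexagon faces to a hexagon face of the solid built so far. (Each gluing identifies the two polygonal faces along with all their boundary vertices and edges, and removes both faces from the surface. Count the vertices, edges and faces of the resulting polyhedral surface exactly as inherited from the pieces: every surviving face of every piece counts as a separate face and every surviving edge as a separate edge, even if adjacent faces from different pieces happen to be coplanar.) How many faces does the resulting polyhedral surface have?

A hexagonal pyramid: V=7, E=12, F=7.
Attach a square pyramid (V=5, E=8, F=5) along a 3-gon: merge 3 vertices and 3 edges, delete both glued faces → V=9, E=17, F=10.
Attach a hendecagonal pyramid (V=12, E=22, F=12) along a 3-gon: merge 3 vertices and 3 edges, delete both glued faces → V=18, E=36, F=20.
Attach a hexagonal pyramid (V=7, E=12, F=7) along a 6-gon: merge 6 vertices and 6 edges, delete both glued faces → V=19, E=42, F=25.
Check: V − E + F = 19 − 42 + 25 = 2.

25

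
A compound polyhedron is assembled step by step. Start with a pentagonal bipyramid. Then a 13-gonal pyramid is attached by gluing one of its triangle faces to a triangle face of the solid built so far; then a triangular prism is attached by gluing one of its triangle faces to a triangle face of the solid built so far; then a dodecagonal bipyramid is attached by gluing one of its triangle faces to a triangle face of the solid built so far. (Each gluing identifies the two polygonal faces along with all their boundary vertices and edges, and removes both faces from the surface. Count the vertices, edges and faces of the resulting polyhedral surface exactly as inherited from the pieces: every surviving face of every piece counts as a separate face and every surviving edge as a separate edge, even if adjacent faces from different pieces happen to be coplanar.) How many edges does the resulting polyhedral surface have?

77

A pentagonal bipyramid: V=7, E=15, F=10.
Attach a 13-gonal pyramid (V=14, E=26, F=14) along a 3-gon: merge 3 vertices and 3 edges, delete both glued faces → V=18, E=38, F=22.
Attach a triangular prism (V=6, E=9, F=5) along a 3-gon: merge 3 vertices and 3 edges, delete both glued faces → V=21, E=44, F=25.
Attach a dodecagonal bipyramid (V=14, E=36, F=24) along a 3-gon: merge 3 vertices and 3 edges, delete both glued faces → V=32, E=77, F=47.
Check: V − E + F = 32 − 77 + 47 = 2.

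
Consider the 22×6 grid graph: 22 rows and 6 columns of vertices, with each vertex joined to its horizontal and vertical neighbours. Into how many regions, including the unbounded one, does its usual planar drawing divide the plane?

106

The grid has V = 22·6 = 132 vertices and E = 22·5 + 6·21 = 236 edges.
F = 2 − V + E = 2 − 132 + 236 = 106.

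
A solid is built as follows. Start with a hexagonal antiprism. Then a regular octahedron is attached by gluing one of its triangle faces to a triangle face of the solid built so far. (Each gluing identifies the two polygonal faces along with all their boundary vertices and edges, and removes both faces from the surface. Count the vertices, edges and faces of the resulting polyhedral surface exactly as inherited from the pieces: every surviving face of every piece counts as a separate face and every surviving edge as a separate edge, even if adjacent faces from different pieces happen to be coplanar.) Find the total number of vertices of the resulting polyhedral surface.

A hexagonal antiprism: V=12, E=24, F=14.
Attach a regular octahedron (V=6, E=12, F=8) along a 3-gon: merge 3 vertices and 3 edges, delete both glued faces → V=15, E=33, F=20.
Check: V − E + F = 15 − 33 + 20 = 2.

15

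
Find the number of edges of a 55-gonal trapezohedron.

The n-trapezohedron (dual of the n-antiprism) has V = 2·55 + 2 = 112, E = 4·55 = 220, F = 2·55 = 110.

220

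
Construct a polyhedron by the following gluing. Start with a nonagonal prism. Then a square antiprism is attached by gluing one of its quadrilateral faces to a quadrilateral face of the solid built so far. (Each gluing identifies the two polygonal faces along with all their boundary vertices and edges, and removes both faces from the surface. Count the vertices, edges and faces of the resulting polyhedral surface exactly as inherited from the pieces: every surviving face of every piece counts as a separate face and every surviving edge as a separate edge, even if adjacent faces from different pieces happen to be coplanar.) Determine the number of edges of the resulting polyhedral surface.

A nonagonal prism: V=18, E=27, F=11.
Attach a square antiprism (V=8, E=16, F=10) along a 4-gon: merge 4 vertices and 4 edges, delete both glued faces → V=22, E=39, F=19.
Check: V − E + F = 22 − 39 + 19 = 2.

39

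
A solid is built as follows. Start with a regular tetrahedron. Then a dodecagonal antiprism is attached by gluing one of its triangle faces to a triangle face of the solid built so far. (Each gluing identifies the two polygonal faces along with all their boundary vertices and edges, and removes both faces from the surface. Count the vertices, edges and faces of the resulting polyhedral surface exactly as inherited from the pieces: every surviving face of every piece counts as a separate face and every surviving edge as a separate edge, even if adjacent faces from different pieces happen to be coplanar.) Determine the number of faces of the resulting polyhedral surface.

A regular tetrahedron: V=4, E=6, F=4.
Attach a dodecagonal antiprism (V=24, E=48, F=26) along a 3-gon: merge 3 vertices and 3 edges, delete both glued faces → V=25, E=51, F=28.
Check: V − E + F = 25 − 51 + 28 = 2.

28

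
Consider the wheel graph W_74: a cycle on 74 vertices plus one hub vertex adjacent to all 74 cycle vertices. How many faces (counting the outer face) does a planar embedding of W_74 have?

75

W_74 has V = 74 + 1 = 75 vertices and E = 2·74 = 148 edges.
By Euler's formula F = 2 − V + E = 2 − 75 + 148 = 75.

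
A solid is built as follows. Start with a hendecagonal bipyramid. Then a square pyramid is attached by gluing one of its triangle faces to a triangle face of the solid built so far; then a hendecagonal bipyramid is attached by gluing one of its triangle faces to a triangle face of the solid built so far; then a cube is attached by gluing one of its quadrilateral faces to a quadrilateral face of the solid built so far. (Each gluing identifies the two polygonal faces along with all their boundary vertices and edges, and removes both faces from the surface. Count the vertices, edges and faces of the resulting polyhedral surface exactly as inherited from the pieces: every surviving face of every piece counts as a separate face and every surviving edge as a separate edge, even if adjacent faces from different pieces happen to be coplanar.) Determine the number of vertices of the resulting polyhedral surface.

29

A hendecagonal bipyramid: V=13, E=33, F=22.
Attach a square pyramid (V=5, E=8, F=5) along a 3-gon: merge 3 vertices and 3 edges, delete both glued faces → V=15, E=38, F=25.
Attach a hendecagonal bipyramid (V=13, E=33, F=22) along a 3-gon: merge 3 vertices and 3 edges, delete both glued faces → V=25, E=68, F=45.
Attach a cube (V=8, E=12, F=6) along a 4-gon: merge 4 vertices and 4 edges, delete both glued faces → V=29, E=76, F=49.
Check: V − E + F = 29 − 76 + 49 = 2.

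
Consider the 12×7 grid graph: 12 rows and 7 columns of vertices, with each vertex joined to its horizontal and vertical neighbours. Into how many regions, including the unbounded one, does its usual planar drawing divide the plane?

The grid has V = 12·7 = 84 vertices and E = 12·6 + 7·11 = 149 edges.
F = 2 − V + E = 2 − 84 + 149 = 67.

67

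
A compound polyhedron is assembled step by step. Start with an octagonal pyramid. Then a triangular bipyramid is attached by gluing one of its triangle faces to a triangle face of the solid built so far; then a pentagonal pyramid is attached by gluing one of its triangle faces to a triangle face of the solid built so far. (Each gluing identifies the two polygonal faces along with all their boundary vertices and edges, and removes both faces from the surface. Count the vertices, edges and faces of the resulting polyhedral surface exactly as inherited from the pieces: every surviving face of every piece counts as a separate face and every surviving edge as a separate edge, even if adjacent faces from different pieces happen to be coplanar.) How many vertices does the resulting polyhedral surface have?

14

An octagonal pyramid: V=9, E=16, F=9.
Attach a triangular bipyramid (V=5, E=9, F=6) along a 3-gon: merge 3 vertices and 3 edges, delete both glued faces → V=11, E=22, F=13.
Attach a pentagonal pyramid (V=6, E=10, F=6) along a 3-gon: merge 3 vertices and 3 edges, delete both glued faces → V=14, E=29, F=17.
Check: V − E + F = 14 − 29 + 17 = 2.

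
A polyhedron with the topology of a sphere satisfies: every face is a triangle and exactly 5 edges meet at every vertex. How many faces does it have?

Each face has 3 edges and each edge borders two faces, so 2E = 3F.
Each vertex has degree 5, so 5V = 2E and hence V = 3F/5.
Euler: V − E + F = 2 ⇒ (3F/5) − (3F/2) + F = 2.
Multiply by 10: (6 − 15 + 10)F = 20, i.e. 1F = 20.
So F = 20, E = 3·20/2 = 30, V = 3·20/5 = 12.

20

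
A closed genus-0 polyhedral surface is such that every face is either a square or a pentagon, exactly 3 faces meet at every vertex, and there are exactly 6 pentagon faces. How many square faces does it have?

Let x be the number of squares; then F = 6 + x.
Edge–face incidences: 2E = 5·6 + 4·x = 30 + 4x.
Every vertex has degree 3, so 3V = 2E.
Euler: V − E + F = 2 ⇒ (2E)/3 − E + (6 + x) = 2.
Multiply by 6: 2·(2E) − 3·(2E) + 6·(6 + x) = 12, i.e. 36 + 6x − (30 + 4x) = 12.
Collecting terms: 2x + 6 = 12, so 2x = 6, so x = 3.
Then 2E = 30 + 4·3 = 42, so E = 21, V = 2E/3 = 14, F = 6 + 3 = 9.

3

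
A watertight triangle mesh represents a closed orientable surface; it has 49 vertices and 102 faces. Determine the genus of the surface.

2

Every face is a triangle, so 2E = 3·102 = 306, giving E = 153.
χ = V − E + F = 49 − 153 + 102 = -2.
For a closed orientable surface χ = 2 − 2g, so g = (2 − (-2))/2 = 2.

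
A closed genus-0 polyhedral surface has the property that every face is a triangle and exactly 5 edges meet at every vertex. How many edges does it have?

Each face has 3 edges and each edge borders two faces, so 2E = 3F.
Each vertex has degree 5, so 5V = 2E and hence V = 3F/5.
Euler: V − E + F = 2 ⇒ (3F/5) − (3F/2) + F = 2.
Multiply by 10: (6 − 15 + 10)F = 20, i.e. 1F = 20.
So F = 20, E = 3·20/2 = 30, V = 3·20/5 = 12.

30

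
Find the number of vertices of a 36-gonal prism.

72

A prism on an n-gon has two n-gon bases and n rectangular sides: V = 2·36 = 72, E = 3·36 = 108, F = 36 + 2 = 38.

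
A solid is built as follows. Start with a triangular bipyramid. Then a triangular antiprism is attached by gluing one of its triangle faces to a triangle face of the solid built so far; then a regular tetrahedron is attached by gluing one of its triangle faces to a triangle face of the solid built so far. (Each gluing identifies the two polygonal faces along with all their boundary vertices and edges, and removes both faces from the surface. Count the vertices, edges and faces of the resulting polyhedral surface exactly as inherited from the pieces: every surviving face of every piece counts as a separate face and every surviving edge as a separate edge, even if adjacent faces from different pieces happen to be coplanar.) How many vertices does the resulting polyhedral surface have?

A triangular bipyramid: V=5, E=9, F=6.
Attach a triangular antiprism (V=6, E=12, F=8) along a 3-gon: merge 3 vertices and 3 edges, delete both glued faces → V=8, E=18, F=12.
Attach a regular tetrahedron (V=4, E=6, F=4) along a 3-gon: merge 3 vertices and 3 edges, delete both glued faces → V=9, E=21, F=14.
Check: V − E + F = 9 − 21 + 14 = 2.

9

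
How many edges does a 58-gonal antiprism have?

232

An antiprism on an n-gon has two n-gon caps and 2n triangles: V = 2·58 = 116, E = 4·58 = 232, F = 2·58 + 2 = 118.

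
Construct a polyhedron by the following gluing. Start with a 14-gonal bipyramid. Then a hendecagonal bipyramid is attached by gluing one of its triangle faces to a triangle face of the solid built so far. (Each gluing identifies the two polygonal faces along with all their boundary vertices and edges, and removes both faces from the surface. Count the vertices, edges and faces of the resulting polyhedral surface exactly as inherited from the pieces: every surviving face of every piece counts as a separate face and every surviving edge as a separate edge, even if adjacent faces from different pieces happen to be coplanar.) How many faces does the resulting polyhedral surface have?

A 14-gonal bipyramid: V=16, E=42, F=28.
Attach a hendecagonal bipyramid (V=13, E=33, F=22) along a 3-gon: merge 3 vertices and 3 edges, delete both glued faces → V=26, E=72, F=48.
Check: V − E + F = 26 − 72 + 48 = 2.

48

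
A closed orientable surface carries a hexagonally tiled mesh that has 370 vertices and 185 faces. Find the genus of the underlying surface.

Every face is a hexagon, so 2E = 6·185 = 1110, giving E = 555.
χ = V − E + F = 370 − 555 + 185 = 0.
For a closed orientable surface χ = 2 − 2g, so g = (2 − (0))/2 = 1.

1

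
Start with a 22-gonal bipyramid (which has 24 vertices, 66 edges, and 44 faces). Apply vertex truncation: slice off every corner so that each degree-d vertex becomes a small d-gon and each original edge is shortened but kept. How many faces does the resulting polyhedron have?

68

Truncation replaces each original edge-end by a new vertex, so V′ = 2E = 132.
Each original edge survives, and each old vertex of degree d contributes d new edges; summing degrees gives Σd = 2E, so E′ = E + 2E = 3E = 198.
Each original face survives and each original vertex becomes one new face: F′ = F + V = 68.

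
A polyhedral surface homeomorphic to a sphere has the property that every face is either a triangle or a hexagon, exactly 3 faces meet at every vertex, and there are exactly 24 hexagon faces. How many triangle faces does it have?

Let x be the number of triangles; then F = 24 + x.
Edge–face incidences: 2E = 6·24 + 3·x = 144 + 3x.
Every vertex has degree 3, so 3V = 2E.
Euler: V − E + F = 2 ⇒ (2E)/3 − E + (24 + x) = 2.
Multiply by 6: 2·(2E) − 3·(2E) + 6·(24 + x) = 12, i.e. 144 + 6x − (144 + 3x) = 12.
Collecting terms: 3x = 12, so x = 4.
Then 2E = 144 + 3·4 = 156, so E = 78, V = 2E/3 = 52, F = 24 + 4 = 28.

4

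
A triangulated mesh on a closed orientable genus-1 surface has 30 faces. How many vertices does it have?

χ = 2 − 2·1 = 0, and every face is a triangle so 3F = 2E.
E = 3·30/2 = 45. Then V = 0 + E − F = 0 + 45 − 30 = 15.

15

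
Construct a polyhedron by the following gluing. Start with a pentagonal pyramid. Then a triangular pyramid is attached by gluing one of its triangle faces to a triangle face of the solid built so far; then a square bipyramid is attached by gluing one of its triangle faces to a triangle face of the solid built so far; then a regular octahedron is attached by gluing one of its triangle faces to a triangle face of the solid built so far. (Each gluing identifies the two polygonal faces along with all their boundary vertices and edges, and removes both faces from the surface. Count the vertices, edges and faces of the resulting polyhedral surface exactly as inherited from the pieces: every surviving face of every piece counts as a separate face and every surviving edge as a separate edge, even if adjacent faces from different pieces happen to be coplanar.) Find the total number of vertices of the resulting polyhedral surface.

13

A pentagonal pyramid: V=6, E=10, F=6.
Attach a triangular pyramid (V=4, E=6, F=4) along a 3-gon: merge 3 vertices and 3 edges, delete both glued faces → V=7, E=13, F=8.
Attach a square bipyramid (V=6, E=12, F=8) along a 3-gon: merge 3 vertices and 3 edges, delete both glued faces → V=10, E=22, F=14.
Attach a regular octahedron (V=6, E=12, F=8) along a 3-gon: merge 3 vertices and 3 edges, delete both glued faces → V=13, E=31, F=20.
Check: V − E + F = 13 − 31 + 20 = 2.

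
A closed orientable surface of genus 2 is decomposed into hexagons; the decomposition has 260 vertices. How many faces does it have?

131

χ = 2 − 2·2 = -2, and every face is a hexagon so 6F = 2E.
V − E + F = -2 with E = 6F/2 gives 260 − (6/2 − 1)·F = -2, so F = 131 and E = 393.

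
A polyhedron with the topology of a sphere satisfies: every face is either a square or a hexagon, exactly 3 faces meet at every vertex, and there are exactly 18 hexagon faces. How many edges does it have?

66

Let x be the number of squares; then F = 18 + x.
Edge–face incidences: 2E = 6·18 + 4·x = 108 + 4x.
Every vertex has degree 3, so 3V = 2E.
Euler: V − E + F = 2 ⇒ (2E)/3 − E + (18 + x) = 2.
Multiply by 6: 2·(2E) − 3·(2E) + 6·(18 + x) = 12, i.e. 108 + 6x − (108 + 4x) = 12.
Collecting terms: 2x = 12, so x = 6.
Then 2E = 108 + 4·6 = 132, so E = 66, V = 2E/3 = 44, F = 18 + 6 = 24.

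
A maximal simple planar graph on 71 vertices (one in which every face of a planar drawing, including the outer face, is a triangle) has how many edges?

In a plane triangulation 3F = 2E and V − E + F = 2, so E = 3V − 6 = 3·71 − 6 = 207.

207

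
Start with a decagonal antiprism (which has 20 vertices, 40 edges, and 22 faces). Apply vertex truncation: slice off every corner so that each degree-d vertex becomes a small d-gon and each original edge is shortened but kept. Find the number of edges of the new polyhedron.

120

Truncation replaces each original edge-end by a new vertex, so V′ = 2E = 80.
Each original edge survives, and each old vertex of degree d contributes d new edges; summing degrees gives Σd = 2E, so E′ = E + 2E = 3E = 120.
Each original face survives and each original vertex becomes one new face: F′ = F + V = 42.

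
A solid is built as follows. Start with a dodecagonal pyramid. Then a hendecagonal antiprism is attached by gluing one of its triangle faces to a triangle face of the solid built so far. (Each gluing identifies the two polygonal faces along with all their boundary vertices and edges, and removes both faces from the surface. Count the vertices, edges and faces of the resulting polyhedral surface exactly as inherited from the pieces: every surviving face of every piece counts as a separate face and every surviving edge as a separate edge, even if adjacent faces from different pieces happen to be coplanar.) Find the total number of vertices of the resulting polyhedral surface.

32

A dodecagonal pyramid: V=13, E=24, F=13.
Attach a hendecagonal antiprism (V=22, E=44, F=24) along a 3-gon: merge 3 vertices and 3 edges, delete both glued faces → V=32, E=65, F=35.
Check: V − E + F = 32 − 65 + 35 = 2.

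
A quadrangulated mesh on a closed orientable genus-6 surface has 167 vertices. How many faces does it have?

177

χ = 2 − 2·6 = -10, and every face is a square so 4F = 2E.
V − E + F = -10 with E = 4F/2 gives 167 − (4/2 − 1)·F = -10, so F = 177 and E = 354.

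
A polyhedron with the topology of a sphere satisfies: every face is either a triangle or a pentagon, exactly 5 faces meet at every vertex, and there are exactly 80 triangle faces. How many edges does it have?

150

Let x be the number of pentagons; then F = 80 + x.
Edge–face incidences: 2E = 3·80 + 5·x = 240 + 5x.
Every vertex has degree 5, so 5V = 2E.
Euler: V − E + F = 2 ⇒ (2E)/5 − E + (80 + x) = 2.
Multiply by 10: 2·(2E) − 5·(2E) + 10·(80 + x) = 20, i.e. 800 + 10x − 3·(240 + 5x) = 20.
Collecting terms: −5x + 80 = 20, so −5x = −60, so x = 12.
Then 2E = 240 + 5·12 = 300, so E = 150, V = 2E/5 = 60, F = 80 + 12 = 92.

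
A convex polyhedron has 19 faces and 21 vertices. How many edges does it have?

Here V − E + F = 2.
E = V + F − (2) = 21 + 19 − (2) = 38.

38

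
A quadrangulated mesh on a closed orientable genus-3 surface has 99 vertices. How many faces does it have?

103

χ = 2 − 2·3 = -4, and every face is a square so 4F = 2E.
V − E + F = -4 with E = 4F/2 gives 99 − (4/2 − 1)·F = -4, so F = 103 and E = 206.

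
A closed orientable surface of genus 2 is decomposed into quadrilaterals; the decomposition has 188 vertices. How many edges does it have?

χ = 2 − 2·2 = -2, and every face is a square so 4F = 2E.
V − E + F = -2 with E = 4F/2 gives 188 − (4/2 − 1)·F = -2, so F = 190 and E = 380.

380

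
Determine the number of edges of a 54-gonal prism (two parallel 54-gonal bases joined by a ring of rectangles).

162

A prism on an n-gon has two n-gon bases and n rectangular sides: V = 2·54 = 108, E = 3·54 = 162, F = 54 + 2 = 56.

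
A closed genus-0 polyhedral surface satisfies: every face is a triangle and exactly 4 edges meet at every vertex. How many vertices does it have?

6

Each face has 3 edges and each edge borders two faces, so 2E = 3F.
Each vertex has degree 4, so 4V = 2E and hence V = 3F/4.
Euler: V − E + F = 2 ⇒ (3F/4) − (3F/2) + F = 2.
Multiply by 8: (6 − 12 + 8)F = 16, i.e. 2F = 16.
So F = 8, E = 3·8/2 = 12, V = 3·8/4 = 6.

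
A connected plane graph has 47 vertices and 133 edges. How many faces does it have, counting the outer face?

88

Euler's formula for a connected plane graph: V − E + F = 2, so F = 2 − 47 + 133 = 88.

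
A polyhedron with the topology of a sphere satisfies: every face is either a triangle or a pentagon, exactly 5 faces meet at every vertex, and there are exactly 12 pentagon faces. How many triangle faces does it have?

Let x be the number of triangles; then F = 12 + x.
Edge–face incidences: 2E = 5·12 + 3·x = 60 + 3x.
Every vertex has degree 5, so 5V = 2E.
Euler: V − E + F = 2 ⇒ (2E)/5 − E + (12 + x) = 2.
Multiply by 10: 2·(2E) − 5·(2E) + 10·(12 + x) = 20, i.e. 120 + 10x − 3·(60 + 3x) = 20.
Collecting terms: x − 60 = 20, so x = 80.
Then 2E = 60 + 3·80 = 300, so E = 150, V = 2E/5 = 60, F = 12 + 80 = 92.

80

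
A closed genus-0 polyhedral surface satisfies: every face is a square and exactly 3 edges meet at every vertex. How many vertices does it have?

8

Each face has 4 edges and each edge borders two faces, so 2E = 4F.
Each vertex has degree 3, so 3V = 2E and hence V = 4F/3.
Euler: V − E + F = 2 ⇒ (4F/3) − (4F/2) + F = 2.
Multiply by 6: (8 − 12 + 6)F = 12, i.e. 2F = 12.
So F = 6, E = 4·6/2 = 12, V = 4·6/3 = 8.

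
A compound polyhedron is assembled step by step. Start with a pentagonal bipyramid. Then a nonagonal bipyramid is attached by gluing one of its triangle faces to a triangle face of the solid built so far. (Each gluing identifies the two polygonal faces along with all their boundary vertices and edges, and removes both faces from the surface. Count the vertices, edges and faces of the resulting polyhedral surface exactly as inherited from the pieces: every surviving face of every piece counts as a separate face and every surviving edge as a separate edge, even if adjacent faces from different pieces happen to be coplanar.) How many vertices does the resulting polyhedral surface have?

A pentagonal bipyramid: V=7, E=15, F=10.
Attach a nonagonal bipyramid (V=11, E=27, F=18) along a 3-gon: merge 3 vertices and 3 edges, delete both glued faces → V=15, E=39, F=26.
Check: V − E + F = 15 − 39 + 26 = 2.

15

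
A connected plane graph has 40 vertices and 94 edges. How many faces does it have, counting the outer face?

Euler's formula for a connected plane graph: V − E + F = 2, so F = 2 − 40 + 94 = 56.

56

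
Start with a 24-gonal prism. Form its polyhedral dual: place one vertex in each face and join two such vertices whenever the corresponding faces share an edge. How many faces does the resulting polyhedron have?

48

The base solid has V = 48, E = 72, F = 26.
The dual swaps V and F and preserves E: V′ = F = 26, E′ = E = 72, F′ = V = 48.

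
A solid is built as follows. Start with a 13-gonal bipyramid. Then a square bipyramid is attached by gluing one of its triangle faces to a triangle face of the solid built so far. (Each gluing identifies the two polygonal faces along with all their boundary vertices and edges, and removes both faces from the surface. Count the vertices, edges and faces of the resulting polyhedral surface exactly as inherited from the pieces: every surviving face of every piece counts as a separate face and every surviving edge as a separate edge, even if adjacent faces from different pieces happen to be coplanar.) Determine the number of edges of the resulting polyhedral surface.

A 13-gonal bipyramid: V=15, E=39, F=26.
Attach a square bipyramid (V=6, E=12, F=8) along a 3-gon: merge 3 vertices and 3 edges, delete both glued faces → V=18, E=48, F=32.
Check: V − E + F = 18 − 48 + 32 = 2.

48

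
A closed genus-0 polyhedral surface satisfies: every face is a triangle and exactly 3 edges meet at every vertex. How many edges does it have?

Each face has 3 edges and each edge borders two faces, so 2E = 3F.
Each vertex has degree 3, so 3V = 2E and hence V = 3F/3.
Euler: V − E + F = 2 ⇒ (3F/3) − (3F/2) + F = 2.
Multiply by 6: (6 − 9 + 6)F = 12, i.e. 3F = 12.
So F = 4, E = 3·4/2 = 6, V = 3·4/3 = 4.

6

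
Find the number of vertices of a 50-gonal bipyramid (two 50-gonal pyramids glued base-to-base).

52

A bipyramid over an n-gon has 2n triangular faces and n + 2 vertices: V = 50 + 2 = 52, E = 3·50 = 150, F = 2·50 = 100.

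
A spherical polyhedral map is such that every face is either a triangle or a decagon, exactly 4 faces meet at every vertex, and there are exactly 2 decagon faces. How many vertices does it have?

Let x be the number of triangles; then F = 2 + x.
Edge–face incidences: 2E = 10·2 + 3·x = 20 + 3x.
Every vertex has degree 4, so 4V = 2E.
Euler: V − E + F = 2 ⇒ (2E)/4 − E + (2 + x) = 2.
Multiply by 8: 2·(2E) − 4·(2E) + 8·(2 + x) = 16, i.e. 16 + 8x − 2·(20 + 3x) = 16.
Collecting terms: 2x − 24 = 16, so 2x = 40, so x = 20.
Then 2E = 20 + 3·20 = 80, so E = 40, V = 2E/4 = 20, F = 2 + 20 = 22.

20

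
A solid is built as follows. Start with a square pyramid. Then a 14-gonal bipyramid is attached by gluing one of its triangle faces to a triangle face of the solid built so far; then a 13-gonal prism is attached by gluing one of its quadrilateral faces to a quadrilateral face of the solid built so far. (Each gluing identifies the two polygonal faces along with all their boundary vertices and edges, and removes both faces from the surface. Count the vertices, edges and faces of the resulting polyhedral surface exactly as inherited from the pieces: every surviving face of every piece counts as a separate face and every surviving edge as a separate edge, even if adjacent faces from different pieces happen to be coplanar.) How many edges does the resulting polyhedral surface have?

A square pyramid: V=5, E=8, F=5.
Attach a 14-gonal bipyramid (V=16, E=42, F=28) along a 3-gon: merge 3 vertices and 3 edges, delete both glued faces → V=18, E=47, F=31.
Attach a 13-gonal prism (V=26, E=39, F=15) along a 4-gon: merge 4 vertices and 4 edges, delete both glued faces → V=40, E=82, F=44.
Check: V − E + F = 40 − 82 + 44 = 2.

82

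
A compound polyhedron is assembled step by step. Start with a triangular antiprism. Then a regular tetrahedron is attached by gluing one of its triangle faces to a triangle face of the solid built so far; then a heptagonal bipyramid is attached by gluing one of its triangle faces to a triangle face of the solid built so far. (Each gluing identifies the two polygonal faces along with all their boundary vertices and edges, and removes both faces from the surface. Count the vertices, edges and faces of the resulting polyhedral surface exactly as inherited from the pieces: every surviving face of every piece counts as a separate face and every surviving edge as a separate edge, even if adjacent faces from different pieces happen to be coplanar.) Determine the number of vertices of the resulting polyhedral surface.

A triangular antiprism: V=6, E=12, F=8.
Attach a regular tetrahedron (V=4, E=6, F=4) along a 3-gon: merge 3 vertices and 3 edges, delete both glued faces → V=7, E=15, F=10.
Attach a heptagonal bipyramid (V=9, E=21, F=14) along a 3-gon: merge 3 vertices and 3 edges, delete both glued faces → V=13, E=33, F=22.
Check: V − E + F = 13 − 33 + 22 = 2.

13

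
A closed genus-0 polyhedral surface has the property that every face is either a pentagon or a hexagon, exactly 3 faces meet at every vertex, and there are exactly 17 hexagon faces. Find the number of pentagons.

12

Let x be the number of pentagons; then F = 17 + x.
Edge–face incidences: 2E = 6·17 + 5·x = 102 + 5x.
Every vertex has degree 3, so 3V = 2E.
Euler: V − E + F = 2 ⇒ (2E)/3 − E + (17 + x) = 2.
Multiply by 6: 2·(2E) − 3·(2E) + 6·(17 + x) = 12, i.e. 102 + 6x − (102 + 5x) = 12.
Collecting terms: x = 12.
Then 2E = 102 + 5·12 = 162, so E = 81, V = 2E/3 = 54, F = 17 + 12 = 29.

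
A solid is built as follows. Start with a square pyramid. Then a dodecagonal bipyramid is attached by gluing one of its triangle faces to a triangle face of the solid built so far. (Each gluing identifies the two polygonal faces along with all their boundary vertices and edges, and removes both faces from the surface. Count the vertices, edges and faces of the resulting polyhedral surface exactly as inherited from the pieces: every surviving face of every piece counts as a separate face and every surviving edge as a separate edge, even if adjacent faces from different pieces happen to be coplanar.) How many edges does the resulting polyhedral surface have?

A square pyramid: V=5, E=8, F=5.
Attach a dodecagonal bipyramid (V=14, E=36, F=24) along a 3-gon: merge 3 vertices and 3 edges, delete both glued faces → V=16, E=41, F=27.
Check: V − E + F = 16 − 41 + 27 = 2.

41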